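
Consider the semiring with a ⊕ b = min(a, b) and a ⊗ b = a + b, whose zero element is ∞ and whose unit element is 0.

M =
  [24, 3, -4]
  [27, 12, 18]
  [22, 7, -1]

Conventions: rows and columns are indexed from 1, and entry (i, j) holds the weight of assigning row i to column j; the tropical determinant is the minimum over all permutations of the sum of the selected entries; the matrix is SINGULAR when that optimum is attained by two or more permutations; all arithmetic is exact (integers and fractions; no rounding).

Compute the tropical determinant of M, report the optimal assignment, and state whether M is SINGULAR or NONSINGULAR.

σ = (1, 2, 3): 24 + 12 + (-1) = 35
σ = (1, 3, 2): 24 + 18 + 7 = 49
σ = (2, 1, 3): 3 + 27 + (-1) = 29
σ = (2, 3, 1): 3 + 18 + 22 = 43
σ = (3, 1, 2): (-4) + 27 + 7 = 30
σ = (3, 2, 1): (-4) + 12 + 22 = 30
Optimal value attained by: σ = (2, 1, 3).
Answer: det⊕(M) = 29; verdict: NONSINGULAR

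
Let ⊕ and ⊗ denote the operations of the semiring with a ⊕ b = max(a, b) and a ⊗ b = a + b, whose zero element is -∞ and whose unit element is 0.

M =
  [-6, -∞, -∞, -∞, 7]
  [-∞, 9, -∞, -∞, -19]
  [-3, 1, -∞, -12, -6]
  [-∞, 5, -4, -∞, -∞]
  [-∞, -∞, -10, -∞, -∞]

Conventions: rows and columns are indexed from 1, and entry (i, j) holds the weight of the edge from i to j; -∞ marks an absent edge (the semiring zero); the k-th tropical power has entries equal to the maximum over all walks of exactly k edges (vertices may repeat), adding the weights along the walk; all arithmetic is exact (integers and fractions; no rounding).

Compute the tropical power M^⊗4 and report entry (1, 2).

M^⊗2:
  [-12, -∞, -3, -∞, 1]
  [-∞, 18, -29, -∞, -10]
  [-9, 10, -16, -∞, 4]
  [-7, 14, -∞, -16, -10]
  [-13, -9, -∞, -22, -16]
M^⊗3:
  [-6, -2, -9, -15, -5]
  [-32, 27, -20, -41, -1]
  [-15, 19, -6, -28, -2]
  [-13, 23, -20, -∞, 0]
  [-19, 0, -26, -∞, -6]
M^⊗4:
  [-12, 7, -15, -21, 1]
  [-23, 36, -11, -32, 8]
  [-9, 28, -12, -18, 0]
  [-19, 32, -10, -32, 4]
  [-25, 9, -16, -38, -12]
Key observation: the optimum is the walk 1->5->3->2->2, with weight 7 + (-10) + 1 + 9 = 7.
Optimal value attained by: walk 1->5->3->2->2.
Answer: (M^⊗4)[1][2] = 7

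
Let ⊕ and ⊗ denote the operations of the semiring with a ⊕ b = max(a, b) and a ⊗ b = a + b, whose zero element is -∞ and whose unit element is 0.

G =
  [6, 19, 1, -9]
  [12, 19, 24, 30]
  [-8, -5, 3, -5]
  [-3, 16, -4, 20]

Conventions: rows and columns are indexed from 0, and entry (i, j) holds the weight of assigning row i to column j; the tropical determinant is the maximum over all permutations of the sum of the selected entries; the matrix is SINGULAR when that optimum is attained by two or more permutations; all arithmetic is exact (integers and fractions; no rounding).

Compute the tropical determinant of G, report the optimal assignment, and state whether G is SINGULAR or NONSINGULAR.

σ = (0, 1, 2, 3): 6 + 19 + 3 + 20 = 48
σ = (0, 1, 3, 2): 6 + 19 + (-5) + (-4) = 16
σ = (0, 2, 1, 3): 6 + 24 + (-5) + 20 = 45
σ = (0, 2, 3, 1): 6 + 24 + (-5) + 16 = 41
σ = (0, 3, 1, 2): 6 + 30 + (-5) + (-4) = 27
σ = (0, 3, 2, 1): 6 + 30 + 3 + 16 = 55
σ = (1, 0, 2, 3): 19 + 12 + 3 + 20 = 54
σ = (1, 0, 3, 2): 19 + 12 + (-5) + (-4) = 22
σ = (1, 2, 0, 3): 19 + 24 + (-8) + 20 = 55
σ = (1, 2, 3, 0): 19 + 24 + (-5) + (-3) = 35
σ = (1, 3, 0, 2): 19 + 30 + (-8) + (-4) = 37
σ = (1, 3, 2, 0): 19 + 30 + 3 + (-3) = 49
σ = (2, 0, 1, 3): 1 + 12 + (-5) + 20 = 28
σ = (2, 0, 3, 1): 1 + 12 + (-5) + 16 = 24
σ = (2, 1, 0, 3): 1 + 19 + (-8) + 20 = 32
σ = (2, 1, 3, 0): 1 + 19 + (-5) + (-3) = 12
σ = (2, 3, 0, 1): 1 + 30 + (-8) + 16 = 39
σ = (2, 3, 1, 0): 1 + 30 + (-5) + (-3) = 23
σ = (3, 0, 1, 2): (-9) + 12 + (-5) + (-4) = -6
σ = (3, 0, 2, 1): (-9) + 12 + 3 + 16 = 22
σ = (3, 1, 0, 2): (-9) + 19 + (-8) + (-4) = -2
σ = (3, 1, 2, 0): (-9) + 19 + 3 + (-3) = 10
σ = (3, 2, 0, 1): (-9) + 24 + (-8) + 16 = 23
σ = (3, 2, 1, 0): (-9) + 24 + (-5) + (-3) = 7
Optimal value attained by: σ = (0, 3, 2, 1).
Answer: det⊕(G) = 55; verdict: SINGULAR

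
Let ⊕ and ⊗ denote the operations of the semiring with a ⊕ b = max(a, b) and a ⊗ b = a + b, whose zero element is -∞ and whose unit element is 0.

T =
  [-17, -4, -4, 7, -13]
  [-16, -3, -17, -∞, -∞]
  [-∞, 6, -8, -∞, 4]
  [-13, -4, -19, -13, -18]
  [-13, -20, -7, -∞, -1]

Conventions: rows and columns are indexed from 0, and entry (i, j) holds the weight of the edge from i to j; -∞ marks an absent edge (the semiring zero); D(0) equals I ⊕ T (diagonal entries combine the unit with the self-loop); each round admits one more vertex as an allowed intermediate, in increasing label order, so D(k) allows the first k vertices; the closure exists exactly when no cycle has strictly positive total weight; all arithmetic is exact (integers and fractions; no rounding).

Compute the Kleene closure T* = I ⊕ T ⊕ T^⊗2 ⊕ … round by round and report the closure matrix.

D(0):
  [0, -4, -4, 7, -13]
  [-16, 0, -17, -∞, -∞]
  [-∞, 6, 0, -∞, 4]
  [-13, -4, -19, 0, -18]
  [-13, -20, -7, -∞, 0]
D(1):
  [0, -4, -4, 7, -13]
  [-16, 0, -17, -9, -29]
  [-∞, 6, 0, -∞, 4]
  [-13, -4, -17, 0, -18]
  [-13, -17, -7, -6, 0]
D(2):
  [0, -4, -4, 7, -13]
  [-16, 0, -17, -9, -29]
  [-10, 6, 0, -3, 4]
  [-13, -4, -17, 0, -18]
  [-13, -17, -7, -6, 0]
D(3):
  [0, 2, -4, 7, 0]
  [-16, 0, -17, -9, -13]
  [-10, 6, 0, -3, 4]
  [-13, -4, -17, 0, -13]
  [-13, -1, -7, -6, 0]
D(4):
  [0, 3, -4, 7, 0]
  [-16, 0, -17, -9, -13]
  [-10, 6, 0, -3, 4]
  [-13, -4, -17, 0, -13]
  [-13, -1, -7, -6, 0]
D(5):
  [0, 3, -4, 7, 0]
  [-16, 0, -17, -9, -13]
  [-9, 6, 0, -2, 4]
  [-13, -4, -17, 0, -13]
  [-13, -1, -7, -6, 0]
Answer: T* = [[0, 3, -4, 7, 0], [-16, 0, -17, -9, -13], [-9, 6, 0, -2, 4], [-13, -4, -17, 0, -13], [-13, -1, -7, -6, 0]]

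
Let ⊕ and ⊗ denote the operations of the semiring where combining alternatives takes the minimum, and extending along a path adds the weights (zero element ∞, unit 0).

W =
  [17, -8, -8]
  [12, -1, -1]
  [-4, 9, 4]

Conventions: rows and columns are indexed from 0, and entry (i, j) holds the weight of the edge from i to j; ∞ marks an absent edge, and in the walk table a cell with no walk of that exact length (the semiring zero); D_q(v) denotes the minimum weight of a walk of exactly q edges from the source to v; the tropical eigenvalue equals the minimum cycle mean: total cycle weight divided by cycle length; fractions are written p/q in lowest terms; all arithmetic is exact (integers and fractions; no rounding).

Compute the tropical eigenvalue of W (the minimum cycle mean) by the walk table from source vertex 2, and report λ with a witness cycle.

q=0: [∞, ∞, 0]
q=1: [-4, 9, 4]
q=2: [0, -12, -12]
q=3: [-16, -13, -13]
Optimal cycle mean attained by: cycle 0->2->0, total (-8) + (-4), length 2.
Answer: λ = -6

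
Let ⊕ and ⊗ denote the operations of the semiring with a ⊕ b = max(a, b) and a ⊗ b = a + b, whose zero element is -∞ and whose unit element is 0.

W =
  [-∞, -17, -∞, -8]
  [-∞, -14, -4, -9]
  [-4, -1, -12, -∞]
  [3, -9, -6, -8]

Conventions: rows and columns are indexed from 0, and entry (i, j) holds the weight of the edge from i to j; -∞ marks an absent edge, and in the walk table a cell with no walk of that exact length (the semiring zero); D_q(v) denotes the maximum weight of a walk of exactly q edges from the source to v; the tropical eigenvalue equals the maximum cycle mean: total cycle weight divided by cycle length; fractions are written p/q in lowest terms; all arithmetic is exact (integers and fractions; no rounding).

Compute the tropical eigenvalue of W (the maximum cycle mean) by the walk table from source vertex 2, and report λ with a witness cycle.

q=0: [-∞, -∞, 0, -∞]
q=1: [-4, -1, -12, -∞]
q=2: [-16, -13, -5, -10]
q=3: [-7, -6, -16, -18]
q=4: [-15, -17, -10, -15]
Optimal cycle mean attained by: cycle 0->3->0, total (-8) + 3, length 2.
Answer: λ = -5/2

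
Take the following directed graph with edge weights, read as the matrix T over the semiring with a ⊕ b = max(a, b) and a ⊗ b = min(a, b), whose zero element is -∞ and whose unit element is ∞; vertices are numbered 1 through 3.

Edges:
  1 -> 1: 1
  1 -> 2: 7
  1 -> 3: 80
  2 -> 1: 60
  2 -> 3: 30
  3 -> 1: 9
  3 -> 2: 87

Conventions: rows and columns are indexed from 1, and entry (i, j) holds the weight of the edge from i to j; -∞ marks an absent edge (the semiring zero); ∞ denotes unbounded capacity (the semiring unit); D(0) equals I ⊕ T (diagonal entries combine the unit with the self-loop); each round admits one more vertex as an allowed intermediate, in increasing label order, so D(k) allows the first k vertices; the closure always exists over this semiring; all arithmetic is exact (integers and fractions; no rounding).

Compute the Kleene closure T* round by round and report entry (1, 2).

D(0):
  [∞, 7, 80]
  [60, ∞, 30]
  [9, 87, ∞]
D(1):
  [∞, 7, 80]
  [60, ∞, 60]
  [9, 87, ∞]
D(2):
  [∞, 7, 80]
  [60, ∞, 60]
  [60, 87, ∞]
D(3):
  [∞, 80, 80]
  [60, ∞, 60]
  [60, 87, ∞]
Answer: T*[1][2] = 80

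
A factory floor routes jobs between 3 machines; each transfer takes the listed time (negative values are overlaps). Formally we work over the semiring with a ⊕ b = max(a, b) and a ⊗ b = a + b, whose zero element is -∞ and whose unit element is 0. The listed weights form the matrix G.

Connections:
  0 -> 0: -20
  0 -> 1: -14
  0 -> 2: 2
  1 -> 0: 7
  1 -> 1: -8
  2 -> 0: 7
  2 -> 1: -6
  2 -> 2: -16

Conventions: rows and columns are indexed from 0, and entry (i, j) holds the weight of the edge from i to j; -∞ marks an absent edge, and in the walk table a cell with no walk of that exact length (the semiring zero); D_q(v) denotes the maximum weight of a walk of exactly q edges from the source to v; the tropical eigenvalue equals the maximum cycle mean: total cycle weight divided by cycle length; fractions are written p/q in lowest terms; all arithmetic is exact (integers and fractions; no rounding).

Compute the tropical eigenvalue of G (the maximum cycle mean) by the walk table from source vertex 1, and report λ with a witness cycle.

q=0: [-∞, 0, -∞]
q=1: [7, -8, -∞]
q=2: [-1, -7, 9]
q=3: [16, 3, 1]
Optimal cycle mean attained by: cycle 0->2->0, total 2 + 7, length 2.
Answer: λ = 9/2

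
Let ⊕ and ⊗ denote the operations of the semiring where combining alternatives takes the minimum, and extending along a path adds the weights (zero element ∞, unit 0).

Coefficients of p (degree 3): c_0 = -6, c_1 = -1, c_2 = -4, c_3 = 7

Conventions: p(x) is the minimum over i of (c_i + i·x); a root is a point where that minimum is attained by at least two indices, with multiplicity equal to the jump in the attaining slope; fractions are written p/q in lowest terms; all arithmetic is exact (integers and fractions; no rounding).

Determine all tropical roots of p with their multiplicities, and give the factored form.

hull edge (i=0, c=-6) to (i=2, c=-4): slope 1, span 2
hull edge (i=2, c=-4) to (i=3, c=7): slope 11, span 1
Factored form: p(x) = 7 ⊗ (x ⊕ (-11)) ⊗ (x ⊕ (-1)) ⊗ (x ⊕ (-1))
Answer: roots = -11 (mult 1), -1 (mult 2)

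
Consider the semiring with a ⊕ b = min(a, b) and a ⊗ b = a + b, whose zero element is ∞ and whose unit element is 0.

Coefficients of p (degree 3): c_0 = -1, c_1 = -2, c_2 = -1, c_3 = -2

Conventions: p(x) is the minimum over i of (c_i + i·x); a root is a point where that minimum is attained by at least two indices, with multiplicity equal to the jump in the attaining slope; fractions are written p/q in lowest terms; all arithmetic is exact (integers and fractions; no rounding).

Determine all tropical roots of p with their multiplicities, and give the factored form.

hull edge (i=0, c=-1) to (i=1, c=-2): slope -1, span 1
hull edge (i=1, c=-2) to (i=3, c=-2): slope 0, span 2
Factored form: p(x) = -2 ⊗ (x ⊕ 0) ⊗ (x ⊕ 0) ⊗ (x ⊕ 1)
Answer: roots = 0 (mult 2), 1 (mult 1)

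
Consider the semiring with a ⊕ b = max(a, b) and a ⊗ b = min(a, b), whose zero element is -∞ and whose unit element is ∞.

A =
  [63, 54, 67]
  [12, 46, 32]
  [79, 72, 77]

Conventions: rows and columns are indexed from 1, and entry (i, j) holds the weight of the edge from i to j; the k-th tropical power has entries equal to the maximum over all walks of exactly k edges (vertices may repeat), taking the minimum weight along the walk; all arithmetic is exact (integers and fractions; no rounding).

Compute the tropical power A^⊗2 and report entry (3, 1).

A^⊗2:
  [67, 67, 67]
  [32, 46, 32]
  [77, 72, 77]
Key observation: the optimum is the walk 3->3->1, with weight 77 min 79 = 77.
Optimal value attained by: walk 3->3->1.
Answer: (A^⊗2)[3][1] = 77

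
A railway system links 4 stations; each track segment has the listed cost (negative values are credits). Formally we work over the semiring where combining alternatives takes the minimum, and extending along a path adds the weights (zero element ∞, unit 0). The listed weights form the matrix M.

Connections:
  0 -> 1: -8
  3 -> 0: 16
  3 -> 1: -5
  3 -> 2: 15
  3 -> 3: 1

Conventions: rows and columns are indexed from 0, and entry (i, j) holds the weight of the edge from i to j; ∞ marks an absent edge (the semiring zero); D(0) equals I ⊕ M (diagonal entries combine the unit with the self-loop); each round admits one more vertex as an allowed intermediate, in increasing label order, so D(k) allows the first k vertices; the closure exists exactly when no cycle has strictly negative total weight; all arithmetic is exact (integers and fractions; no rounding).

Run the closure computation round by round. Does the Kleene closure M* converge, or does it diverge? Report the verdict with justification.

D(0):
  [0, -8, ∞, ∞]
  [∞, 0, ∞, ∞]
  [∞, ∞, 0, ∞]
  [16, -5, 15, 0]
D(1):
  [0, -8, ∞, ∞]
  [∞, 0, ∞, ∞]
  [∞, ∞, 0, ∞]
  [16, -5, 15, 0]
D(2):
  [0, -8, ∞, ∞]
  [∞, 0, ∞, ∞]
  [∞, ∞, 0, ∞]
  [16, -5, 15, 0]
D(3):
  [0, -8, ∞, ∞]
  [∞, 0, ∞, ∞]
  [∞, ∞, 0, ∞]
  [16, -5, 15, 0]
D(4):
  [0, -8, ∞, ∞]
  [∞, 0, ∞, ∞]
  [∞, ∞, 0, ∞]
  [16, -5, 15, 0]
Key observation: every diagonal entry stays at the unit through all rounds, so no improving cycle exists.
Answer: CONVERGES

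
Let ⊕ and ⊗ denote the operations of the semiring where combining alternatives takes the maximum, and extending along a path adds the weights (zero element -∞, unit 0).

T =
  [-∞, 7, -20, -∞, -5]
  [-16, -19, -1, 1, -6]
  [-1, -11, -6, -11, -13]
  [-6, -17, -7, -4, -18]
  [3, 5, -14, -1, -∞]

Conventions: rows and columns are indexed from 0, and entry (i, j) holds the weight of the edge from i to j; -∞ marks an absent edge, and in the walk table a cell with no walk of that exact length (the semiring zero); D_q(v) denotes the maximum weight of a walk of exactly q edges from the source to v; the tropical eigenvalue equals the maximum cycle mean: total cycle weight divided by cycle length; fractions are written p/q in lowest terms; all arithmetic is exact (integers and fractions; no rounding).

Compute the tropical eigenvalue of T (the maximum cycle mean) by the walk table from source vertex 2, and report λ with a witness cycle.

q=0: [-∞, -∞, 0, -∞, -∞]
q=1: [-1, -11, -6, -11, -13]
q=2: [-7, 6, -12, -10, -6]
q=3: [-3, 0, 5, 7, 0]
q=4: [4, 5, 0, 3, -6]
q=5: [-1, 11, 4, 6, -1]
Optimal cycle mean attained by: cycle 0->1->2->0, total 7 + (-1) + (-1), length 3.
Answer: λ = 5/3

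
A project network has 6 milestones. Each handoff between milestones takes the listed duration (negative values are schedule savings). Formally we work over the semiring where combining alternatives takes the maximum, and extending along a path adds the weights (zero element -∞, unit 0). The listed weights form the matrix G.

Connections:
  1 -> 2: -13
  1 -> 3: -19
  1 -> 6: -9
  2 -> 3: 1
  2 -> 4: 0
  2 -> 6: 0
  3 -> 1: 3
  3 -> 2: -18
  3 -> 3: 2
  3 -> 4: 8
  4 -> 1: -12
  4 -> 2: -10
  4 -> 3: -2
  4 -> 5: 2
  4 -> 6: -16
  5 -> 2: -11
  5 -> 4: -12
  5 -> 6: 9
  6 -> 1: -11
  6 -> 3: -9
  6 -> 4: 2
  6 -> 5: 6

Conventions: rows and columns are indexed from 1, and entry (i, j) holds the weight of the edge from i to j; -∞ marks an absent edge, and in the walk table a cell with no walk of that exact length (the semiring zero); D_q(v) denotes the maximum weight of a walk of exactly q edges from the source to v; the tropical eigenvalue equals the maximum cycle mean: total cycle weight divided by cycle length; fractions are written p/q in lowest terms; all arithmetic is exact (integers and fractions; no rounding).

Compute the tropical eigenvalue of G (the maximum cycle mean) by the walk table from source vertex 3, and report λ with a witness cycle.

q=0: [-∞, -∞, 0, -∞, -∞, -∞]
q=1: [3, -18, 2, 8, -∞, -∞]
q=2: [5, -2, 6, 10, 10, -6]
q=3: [9, 0, 8, 14, 12, 19]
q=4: [11, 4, 12, 21, 25, 21]
q=5: [15, 14, 19, 23, 27, 34]
q=6: [23, 16, 25, 36, 40, 36]
Optimal cycle mean attained by: cycle 5->6->5, total 9 + 6, length 2.
Answer: λ = 15/2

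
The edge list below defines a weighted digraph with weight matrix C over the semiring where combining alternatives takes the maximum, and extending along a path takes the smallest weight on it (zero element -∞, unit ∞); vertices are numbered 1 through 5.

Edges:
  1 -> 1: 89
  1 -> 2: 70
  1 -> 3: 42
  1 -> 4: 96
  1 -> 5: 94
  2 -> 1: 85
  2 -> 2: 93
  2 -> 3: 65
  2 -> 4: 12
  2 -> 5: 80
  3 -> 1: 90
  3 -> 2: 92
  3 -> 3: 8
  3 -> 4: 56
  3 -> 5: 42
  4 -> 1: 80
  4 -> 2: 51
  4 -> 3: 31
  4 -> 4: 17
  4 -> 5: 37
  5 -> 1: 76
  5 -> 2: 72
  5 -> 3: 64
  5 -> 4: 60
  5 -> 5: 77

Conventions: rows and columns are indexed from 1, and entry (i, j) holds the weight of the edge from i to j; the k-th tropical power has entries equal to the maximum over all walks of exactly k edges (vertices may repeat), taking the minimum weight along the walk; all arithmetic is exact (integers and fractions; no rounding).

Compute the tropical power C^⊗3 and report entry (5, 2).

C^⊗2:
  [89, 72, 65, 89, 89]
  [85, 93, 65, 85, 85]
  [89, 92, 65, 90, 90]
  [80, 70, 51, 80, 80]
  [76, 72, 65, 76, 77]
C^⊗3:
  [89, 72, 65, 89, 89]
  [85, 93, 65, 85, 85]
  [89, 92, 65, 89, 89]
  [80, 72, 65, 80, 80]
  [76, 72, 65, 76, 77]
Key observation: the optimum is the walk 5->1->5->2, with weight 76 min 94 min 72 = 72.
Optimal value attained by: walk 5->1->5->2.
Answer: (C^⊗3)[5][2] = 72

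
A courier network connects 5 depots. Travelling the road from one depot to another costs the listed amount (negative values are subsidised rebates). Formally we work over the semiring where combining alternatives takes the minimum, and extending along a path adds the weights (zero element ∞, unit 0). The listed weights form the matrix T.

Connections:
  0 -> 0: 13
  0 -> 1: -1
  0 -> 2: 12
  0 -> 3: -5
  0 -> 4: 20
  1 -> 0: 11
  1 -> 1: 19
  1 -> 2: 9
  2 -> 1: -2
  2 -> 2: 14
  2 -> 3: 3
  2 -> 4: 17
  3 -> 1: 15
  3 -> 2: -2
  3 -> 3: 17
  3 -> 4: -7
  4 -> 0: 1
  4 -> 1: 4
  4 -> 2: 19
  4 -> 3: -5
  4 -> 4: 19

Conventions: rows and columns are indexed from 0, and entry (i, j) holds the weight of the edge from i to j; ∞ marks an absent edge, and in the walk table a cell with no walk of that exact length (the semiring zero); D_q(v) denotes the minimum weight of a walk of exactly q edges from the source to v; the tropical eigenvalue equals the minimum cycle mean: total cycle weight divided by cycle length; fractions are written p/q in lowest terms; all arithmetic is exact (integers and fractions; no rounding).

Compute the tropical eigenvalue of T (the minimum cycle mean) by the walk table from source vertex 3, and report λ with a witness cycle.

q=0: [∞, ∞, ∞, 0, ∞]
q=1: [∞, 15, -2, 17, -7]
q=2: [-6, -4, 12, -12, 10]
q=3: [7, -7, -14, -11, -19]
q=4: [-18, -16, -13, -24, -18]
q=5: [-17, -19, -26, -23, -31]
Optimal cycle mean attained by: cycle 3->4->3, total (-7) + (-5), length 2.
Answer: λ = -6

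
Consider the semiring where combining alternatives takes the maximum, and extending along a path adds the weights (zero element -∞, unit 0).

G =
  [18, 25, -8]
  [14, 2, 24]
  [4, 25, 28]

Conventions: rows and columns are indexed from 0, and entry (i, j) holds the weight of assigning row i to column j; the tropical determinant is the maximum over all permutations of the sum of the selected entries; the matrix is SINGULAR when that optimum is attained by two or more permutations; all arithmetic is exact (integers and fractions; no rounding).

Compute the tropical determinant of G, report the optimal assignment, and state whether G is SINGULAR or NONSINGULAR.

σ = (0, 1, 2): 18 + 2 + 28 = 48
σ = (0, 2, 1): 18 + 24 + 25 = 67
σ = (1, 0, 2): 25 + 14 + 28 = 67
σ = (1, 2, 0): 25 + 24 + 4 = 53
σ = (2, 0, 1): (-8) + 14 + 25 = 31
σ = (2, 1, 0): (-8) + 2 + 4 = -2
Optimal value attained by: σ = (0, 2, 1).
Answer: det⊕(G) = 67; verdict: SINGULAR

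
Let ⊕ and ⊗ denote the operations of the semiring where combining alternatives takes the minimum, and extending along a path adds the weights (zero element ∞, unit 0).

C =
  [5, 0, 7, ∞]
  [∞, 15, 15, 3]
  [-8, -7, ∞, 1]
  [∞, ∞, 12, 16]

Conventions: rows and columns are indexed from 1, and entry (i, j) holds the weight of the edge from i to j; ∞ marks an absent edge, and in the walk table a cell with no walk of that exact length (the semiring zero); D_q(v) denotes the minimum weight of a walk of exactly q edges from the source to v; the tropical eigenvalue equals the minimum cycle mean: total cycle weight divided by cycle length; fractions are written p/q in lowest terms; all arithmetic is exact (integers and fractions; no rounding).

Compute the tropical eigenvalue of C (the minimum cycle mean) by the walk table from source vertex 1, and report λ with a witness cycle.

q=0: [0, ∞, ∞, ∞]
q=1: [5, 0, 7, ∞]
q=2: [-1, 0, 12, 3]
q=3: [4, -1, 6, 3]
q=4: [-2, -1, 11, 2]
Optimal cycle mean attained by: cycle 1->3->1, total 7 + (-8), length 2.
Answer: λ = -1/2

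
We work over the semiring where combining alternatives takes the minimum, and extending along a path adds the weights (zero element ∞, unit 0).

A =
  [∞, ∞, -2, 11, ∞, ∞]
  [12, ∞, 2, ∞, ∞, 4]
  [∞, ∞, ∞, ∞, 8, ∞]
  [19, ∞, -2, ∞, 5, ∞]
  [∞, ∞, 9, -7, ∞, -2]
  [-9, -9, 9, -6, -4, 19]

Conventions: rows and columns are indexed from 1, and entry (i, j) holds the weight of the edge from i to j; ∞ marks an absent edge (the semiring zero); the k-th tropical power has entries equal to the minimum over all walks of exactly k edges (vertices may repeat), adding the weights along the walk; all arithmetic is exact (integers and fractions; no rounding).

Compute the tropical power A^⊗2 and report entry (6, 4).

A^⊗2:
  [30, ∞, 9, ∞, 6, ∞]
  [-5, -5, 10, -2, 0, 23]
  [∞, ∞, 17, 1, ∞, 6]
  [∞, ∞, 14, -2, 6, 3]
  [-11, -11, -9, -8, -6, 17]
  [3, 10, -11, -11, -1, -6]
Key observation: the optimum is the walk 6->5->4, with weight (-4) + (-7) = -11.
Optimal value attained by: walk 6->5->4.
Answer: (A^⊗2)[6][4] = -11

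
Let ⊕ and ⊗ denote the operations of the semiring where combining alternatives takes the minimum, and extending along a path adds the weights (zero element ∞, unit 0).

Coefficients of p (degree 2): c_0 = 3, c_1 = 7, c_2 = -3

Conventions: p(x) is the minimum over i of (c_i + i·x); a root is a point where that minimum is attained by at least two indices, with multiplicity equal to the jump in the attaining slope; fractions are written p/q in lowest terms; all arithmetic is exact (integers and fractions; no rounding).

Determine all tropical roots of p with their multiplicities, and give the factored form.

hull edge (i=0, c=3) to (i=2, c=-3): slope -3, span 2
Factored form: p(x) = -3 ⊗ (x ⊕ 3) ⊗ (x ⊕ 3)
Answer: roots = 3 (mult 2)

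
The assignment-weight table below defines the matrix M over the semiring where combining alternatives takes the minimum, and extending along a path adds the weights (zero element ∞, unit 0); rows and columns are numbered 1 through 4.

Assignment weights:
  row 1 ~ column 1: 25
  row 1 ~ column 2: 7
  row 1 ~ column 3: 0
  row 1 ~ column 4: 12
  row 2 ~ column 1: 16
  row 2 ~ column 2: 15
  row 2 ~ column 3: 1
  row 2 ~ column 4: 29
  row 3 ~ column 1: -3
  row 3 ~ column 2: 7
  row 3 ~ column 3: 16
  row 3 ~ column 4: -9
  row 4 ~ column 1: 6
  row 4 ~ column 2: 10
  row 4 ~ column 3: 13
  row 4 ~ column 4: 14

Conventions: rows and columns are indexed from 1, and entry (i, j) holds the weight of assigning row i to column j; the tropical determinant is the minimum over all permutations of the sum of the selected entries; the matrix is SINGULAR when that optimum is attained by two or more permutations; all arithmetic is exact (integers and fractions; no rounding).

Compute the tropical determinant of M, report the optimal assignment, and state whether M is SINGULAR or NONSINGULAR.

σ = (1, 2, 3, 4): 25 + 15 + 16 + 14 = 70
σ = (1, 2, 4, 3): 25 + 15 + (-9) + 13 = 44
σ = (1, 3, 2, 4): 25 + 1 + 7 + 14 = 47
σ = (1, 3, 4, 2): 25 + 1 + (-9) + 10 = 27
σ = (1, 4, 2, 3): 25 + 29 + 7 + 13 = 74
σ = (1, 4, 3, 2): 25 + 29 + 16 + 10 = 80
σ = (2, 1, 3, 4): 7 + 16 + 16 + 14 = 53
σ = (2, 1, 4, 3): 7 + 16 + (-9) + 13 = 27
σ = (2, 3, 1, 4): 7 + 1 + (-3) + 14 = 19
σ = (2, 3, 4, 1): 7 + 1 + (-9) + 6 = 5
σ = (2, 4, 1, 3): 7 + 29 + (-3) + 13 = 46
σ = (2, 4, 3, 1): 7 + 29 + 16 + 6 = 58
σ = (3, 1, 2, 4): 0 + 16 + 7 + 14 = 37
σ = (3, 1, 4, 2): 0 + 16 + (-9) + 10 = 17
σ = (3, 2, 1, 4): 0 + 15 + (-3) + 14 = 26
σ = (3, 2, 4, 1): 0 + 15 + (-9) + 6 = 12
σ = (3, 4, 1, 2): 0 + 29 + (-3) + 10 = 36
σ = (3, 4, 2, 1): 0 + 29 + 7 + 6 = 42
σ = (4, 1, 2, 3): 12 + 16 + 7 + 13 = 48
σ = (4, 1, 3, 2): 12 + 16 + 16 + 10 = 54
σ = (4, 2, 1, 3): 12 + 15 + (-3) + 13 = 37
σ = (4, 2, 3, 1): 12 + 15 + 16 + 6 = 49
σ = (4, 3, 1, 2): 12 + 1 + (-3) + 10 = 20
σ = (4, 3, 2, 1): 12 + 1 + 7 + 6 = 26
Optimal value attained by: σ = (2, 3, 4, 1).
Answer: det⊕(M) = 5; verdict: NONSINGULAR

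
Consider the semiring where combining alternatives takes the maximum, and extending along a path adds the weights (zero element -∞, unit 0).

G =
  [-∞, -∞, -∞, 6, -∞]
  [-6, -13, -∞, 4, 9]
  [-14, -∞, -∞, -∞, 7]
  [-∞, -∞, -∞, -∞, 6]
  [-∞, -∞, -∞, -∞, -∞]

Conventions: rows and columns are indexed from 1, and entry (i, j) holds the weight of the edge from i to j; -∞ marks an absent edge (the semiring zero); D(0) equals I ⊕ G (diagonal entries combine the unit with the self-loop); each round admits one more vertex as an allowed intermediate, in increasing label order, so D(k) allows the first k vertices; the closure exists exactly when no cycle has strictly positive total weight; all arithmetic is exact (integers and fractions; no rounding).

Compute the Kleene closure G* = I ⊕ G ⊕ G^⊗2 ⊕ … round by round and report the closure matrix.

D(0):
  [0, -∞, -∞, 6, -∞]
  [-6, 0, -∞, 4, 9]
  [-14, -∞, 0, -∞, 7]
  [-∞, -∞, -∞, 0, 6]
  [-∞, -∞, -∞, -∞, 0]
D(1):
  [0, -∞, -∞, 6, -∞]
  [-6, 0, -∞, 4, 9]
  [-14, -∞, 0, -8, 7]
  [-∞, -∞, -∞, 0, 6]
  [-∞, -∞, -∞, -∞, 0]
D(2):
  [0, -∞, -∞, 6, -∞]
  [-6, 0, -∞, 4, 9]
  [-14, -∞, 0, -8, 7]
  [-∞, -∞, -∞, 0, 6]
  [-∞, -∞, -∞, -∞, 0]
D(3):
  [0, -∞, -∞, 6, -∞]
  [-6, 0, -∞, 4, 9]
  [-14, -∞, 0, -8, 7]
  [-∞, -∞, -∞, 0, 6]
  [-∞, -∞, -∞, -∞, 0]
D(4):
  [0, -∞, -∞, 6, 12]
  [-6, 0, -∞, 4, 10]
  [-14, -∞, 0, -8, 7]
  [-∞, -∞, -∞, 0, 6]
  [-∞, -∞, -∞, -∞, 0]
D(5):
  [0, -∞, -∞, 6, 12]
  [-6, 0, -∞, 4, 10]
  [-14, -∞, 0, -8, 7]
  [-∞, -∞, -∞, 0, 6]
  [-∞, -∞, -∞, -∞, 0]
Answer: G* = [[0, -∞, -∞, 6, 12], [-6, 0, -∞, 4, 10], [-14, -∞, 0, -8, 7], [-∞, -∞, -∞, 0, 6], [-∞, -∞, -∞, -∞, 0]]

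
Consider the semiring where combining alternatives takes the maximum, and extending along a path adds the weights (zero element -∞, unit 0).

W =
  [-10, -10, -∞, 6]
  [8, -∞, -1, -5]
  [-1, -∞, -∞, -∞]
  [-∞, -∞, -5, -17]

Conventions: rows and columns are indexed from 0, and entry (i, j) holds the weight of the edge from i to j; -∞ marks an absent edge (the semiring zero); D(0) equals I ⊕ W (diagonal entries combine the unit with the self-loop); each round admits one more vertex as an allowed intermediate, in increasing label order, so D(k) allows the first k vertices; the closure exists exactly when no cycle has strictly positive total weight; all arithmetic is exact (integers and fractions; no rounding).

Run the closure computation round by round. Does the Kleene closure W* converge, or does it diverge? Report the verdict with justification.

D(0):
  [0, -10, -∞, 6]
  [8, 0, -1, -5]
  [-1, -∞, 0, -∞]
  [-∞, -∞, -5, 0]
D(1):
  [0, -10, -∞, 6]
  [8, 0, -1, 14]
  [-1, -11, 0, 5]
  [-∞, -∞, -5, 0]
D(2):
  [0, -10, -11, 6]
  [8, 0, -1, 14]
  [-1, -11, 0, 5]
  [-∞, -∞, -5, 0]
D(3):
  [0, -10, -11, 6]
  [8, 0, -1, 14]
  [-1, -11, 0, 5]
  [-6, -16, -5, 0]
D(4):
  [0, -10, 1, 6]
  [8, 0, 9, 14]
  [-1, -11, 0, 5]
  [-6, -16, -5, 0]
Key observation: every diagonal entry stays at the unit through all rounds, so no improving cycle exists.
Answer: CONVERGES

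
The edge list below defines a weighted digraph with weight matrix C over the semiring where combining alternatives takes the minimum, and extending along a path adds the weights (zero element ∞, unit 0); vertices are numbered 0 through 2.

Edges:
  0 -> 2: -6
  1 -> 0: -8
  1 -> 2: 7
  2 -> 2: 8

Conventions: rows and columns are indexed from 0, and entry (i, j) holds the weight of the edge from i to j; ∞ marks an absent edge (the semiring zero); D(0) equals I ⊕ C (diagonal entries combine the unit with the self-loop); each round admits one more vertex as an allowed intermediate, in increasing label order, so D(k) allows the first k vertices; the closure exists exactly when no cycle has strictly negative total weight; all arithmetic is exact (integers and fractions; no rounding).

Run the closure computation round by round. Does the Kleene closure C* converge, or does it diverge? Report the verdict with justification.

D(0):
  [0, ∞, -6]
  [-8, 0, 7]
  [∞, ∞, 0]
D(1):
  [0, ∞, -6]
  [-8, 0, -14]
  [∞, ∞, 0]
D(2):
  [0, ∞, -6]
  [-8, 0, -14]
  [∞, ∞, 0]
D(3):
  [0, ∞, -6]
  [-8, 0, -14]
  [∞, ∞, 0]
Key observation: every diagonal entry stays at the unit through all rounds, so no improving cycle exists.
Answer: CONVERGES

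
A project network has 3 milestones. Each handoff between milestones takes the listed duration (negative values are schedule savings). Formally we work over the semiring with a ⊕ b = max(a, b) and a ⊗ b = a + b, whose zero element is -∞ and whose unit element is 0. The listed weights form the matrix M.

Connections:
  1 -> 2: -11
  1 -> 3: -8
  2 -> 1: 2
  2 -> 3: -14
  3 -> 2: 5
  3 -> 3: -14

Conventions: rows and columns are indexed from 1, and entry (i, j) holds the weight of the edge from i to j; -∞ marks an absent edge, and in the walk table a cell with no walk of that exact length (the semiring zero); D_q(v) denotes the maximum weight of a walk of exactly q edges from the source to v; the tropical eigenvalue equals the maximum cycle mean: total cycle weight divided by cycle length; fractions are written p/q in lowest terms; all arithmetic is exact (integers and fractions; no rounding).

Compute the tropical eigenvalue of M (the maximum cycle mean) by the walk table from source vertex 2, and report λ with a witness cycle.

q=0: [-∞, 0, -∞]
q=1: [2, -∞, -14]
q=2: [-∞, -9, -6]
q=3: [-7, -1, -20]
Optimal cycle mean attained by: cycle 1->3->2->1, total (-8) + 5 + 2, length 3.
Answer: λ = -1/3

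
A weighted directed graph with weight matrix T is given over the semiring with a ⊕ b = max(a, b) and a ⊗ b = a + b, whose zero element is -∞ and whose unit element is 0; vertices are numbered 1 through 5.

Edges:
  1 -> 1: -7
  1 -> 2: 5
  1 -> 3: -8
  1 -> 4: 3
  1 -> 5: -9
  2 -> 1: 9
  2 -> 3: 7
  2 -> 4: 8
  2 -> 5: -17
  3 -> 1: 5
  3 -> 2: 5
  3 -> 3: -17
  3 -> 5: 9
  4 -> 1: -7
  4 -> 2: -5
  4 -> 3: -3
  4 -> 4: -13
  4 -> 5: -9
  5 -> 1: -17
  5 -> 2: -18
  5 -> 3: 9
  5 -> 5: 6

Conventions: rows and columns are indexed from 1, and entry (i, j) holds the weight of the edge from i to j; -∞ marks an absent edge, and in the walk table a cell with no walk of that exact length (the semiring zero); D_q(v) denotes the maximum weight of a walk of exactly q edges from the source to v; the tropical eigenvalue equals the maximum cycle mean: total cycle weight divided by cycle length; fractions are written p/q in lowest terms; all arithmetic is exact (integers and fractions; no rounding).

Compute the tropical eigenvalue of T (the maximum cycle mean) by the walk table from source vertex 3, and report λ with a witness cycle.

q=0: [-∞, -∞, 0, -∞, -∞]
q=1: [5, 5, -17, -∞, 9]
q=2: [14, 10, 18, 13, 15]
q=3: [23, 23, 24, 18, 27]
q=4: [32, 29, 36, 31, 33]
q=5: [41, 41, 42, 37, 45]
Optimal cycle mean attained by: cycle 3->5->3, total 9 + 9, length 2.
Answer: λ = 9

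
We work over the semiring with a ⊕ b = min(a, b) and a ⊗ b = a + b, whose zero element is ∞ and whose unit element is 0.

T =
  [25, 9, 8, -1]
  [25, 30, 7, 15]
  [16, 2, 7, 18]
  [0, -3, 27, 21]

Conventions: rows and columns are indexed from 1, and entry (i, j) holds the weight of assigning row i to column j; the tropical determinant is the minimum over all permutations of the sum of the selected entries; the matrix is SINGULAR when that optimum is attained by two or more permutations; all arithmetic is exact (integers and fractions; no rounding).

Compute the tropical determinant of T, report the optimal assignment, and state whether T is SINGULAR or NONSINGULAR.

σ = (1, 2, 3, 4): 25 + 30 + 7 + 21 = 83
σ = (1, 2, 4, 3): 25 + 30 + 18 + 27 = 100
σ = (1, 3, 2, 4): 25 + 7 + 2 + 21 = 55
σ = (1, 3, 4, 2): 25 + 7 + 18 + (-3) = 47
σ = (1, 4, 2, 3): 25 + 15 + 2 + 27 = 69
σ = (1, 4, 3, 2): 25 + 15 + 7 + (-3) = 44
σ = (2, 1, 3, 4): 9 + 25 + 7 + 21 = 62
σ = (2, 1, 4, 3): 9 + 25 + 18 + 27 = 79
σ = (2, 3, 1, 4): 9 + 7 + 16 + 21 = 53
σ = (2, 3, 4, 1): 9 + 7 + 18 + 0 = 34
σ = (2, 4, 1, 3): 9 + 15 + 16 + 27 = 67
σ = (2, 4, 3, 1): 9 + 15 + 7 + 0 = 31
σ = (3, 1, 2, 4): 8 + 25 + 2 + 21 = 56
σ = (3, 1, 4, 2): 8 + 25 + 18 + (-3) = 48
σ = (3, 2, 1, 4): 8 + 30 + 16 + 21 = 75
σ = (3, 2, 4, 1): 8 + 30 + 18 + 0 = 56
σ = (3, 4, 1, 2): 8 + 15 + 16 + (-3) = 36
σ = (3, 4, 2, 1): 8 + 15 + 2 + 0 = 25
σ = (4, 1, 2, 3): (-1) + 25 + 2 + 27 = 53
σ = (4, 1, 3, 2): (-1) + 25 + 7 + (-3) = 28
σ = (4, 2, 1, 3): (-1) + 30 + 16 + 27 = 72
σ = (4, 2, 3, 1): (-1) + 30 + 7 + 0 = 36
σ = (4, 3, 1, 2): (-1) + 7 + 16 + (-3) = 19
σ = (4, 3, 2, 1): (-1) + 7 + 2 + 0 = 8
Optimal value attained by: σ = (4, 3, 2, 1).
Answer: det⊕(T) = 8; verdict: NONSINGULAR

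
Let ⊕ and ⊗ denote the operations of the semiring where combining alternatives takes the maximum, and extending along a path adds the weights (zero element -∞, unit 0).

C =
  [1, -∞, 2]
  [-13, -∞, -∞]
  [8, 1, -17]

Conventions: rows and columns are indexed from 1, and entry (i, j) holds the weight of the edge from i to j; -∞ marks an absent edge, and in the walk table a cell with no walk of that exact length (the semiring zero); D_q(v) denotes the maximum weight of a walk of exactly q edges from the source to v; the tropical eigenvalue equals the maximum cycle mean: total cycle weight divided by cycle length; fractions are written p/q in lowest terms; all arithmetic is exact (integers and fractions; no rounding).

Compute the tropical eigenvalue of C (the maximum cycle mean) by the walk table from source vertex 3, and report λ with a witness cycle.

q=0: [-∞, -∞, 0]
q=1: [8, 1, -17]
q=2: [9, -16, 10]
q=3: [18, 11, 11]
Optimal cycle mean attained by: cycle 1->3->1, total 2 + 8, length 2.
Answer: λ = 5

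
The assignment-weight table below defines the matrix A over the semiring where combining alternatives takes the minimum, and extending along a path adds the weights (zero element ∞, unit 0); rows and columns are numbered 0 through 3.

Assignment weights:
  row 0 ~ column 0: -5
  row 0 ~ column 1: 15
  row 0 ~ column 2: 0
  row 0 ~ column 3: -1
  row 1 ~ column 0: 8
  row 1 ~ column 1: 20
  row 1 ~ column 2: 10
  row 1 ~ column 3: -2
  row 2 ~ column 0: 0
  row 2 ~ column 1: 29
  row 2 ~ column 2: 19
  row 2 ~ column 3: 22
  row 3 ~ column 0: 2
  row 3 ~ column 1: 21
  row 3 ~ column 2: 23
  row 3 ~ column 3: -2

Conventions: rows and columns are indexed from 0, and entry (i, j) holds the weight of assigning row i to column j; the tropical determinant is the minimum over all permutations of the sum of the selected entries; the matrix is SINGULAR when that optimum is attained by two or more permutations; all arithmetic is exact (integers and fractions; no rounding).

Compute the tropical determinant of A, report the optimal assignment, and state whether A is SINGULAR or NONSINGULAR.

σ = (0, 1, 2, 3): (-5) + 20 + 19 + (-2) = 32
σ = (0, 1, 3, 2): (-5) + 20 + 22 + 23 = 60
σ = (0, 2, 1, 3): (-5) + 10 + 29 + (-2) = 32
σ = (0, 2, 3, 1): (-5) + 10 + 22 + 21 = 48
σ = (0, 3, 1, 2): (-5) + (-2) + 29 + 23 = 45
σ = (0, 3, 2, 1): (-5) + (-2) + 19 + 21 = 33
σ = (1, 0, 2, 3): 15 + 8 + 19 + (-2) = 40
σ = (1, 0, 3, 2): 15 + 8 + 22 + 23 = 68
σ = (1, 2, 0, 3): 15 + 10 + 0 + (-2) = 23
σ = (1, 2, 3, 0): 15 + 10 + 22 + 2 = 49
σ = (1, 3, 0, 2): 15 + (-2) + 0 + 23 = 36
σ = (1, 3, 2, 0): 15 + (-2) + 19 + 2 = 34
σ = (2, 0, 1, 3): 0 + 8 + 29 + (-2) = 35
σ = (2, 0, 3, 1): 0 + 8 + 22 + 21 = 51
σ = (2, 1, 0, 3): 0 + 20 + 0 + (-2) = 18
σ = (2, 1, 3, 0): 0 + 20 + 22 + 2 = 44
σ = (2, 3, 0, 1): 0 + (-2) + 0 + 21 = 19
σ = (2, 3, 1, 0): 0 + (-2) + 29 + 2 = 29
σ = (3, 0, 1, 2): (-1) + 8 + 29 + 23 = 59
σ = (3, 0, 2, 1): (-1) + 8 + 19 + 21 = 47
σ = (3, 1, 0, 2): (-1) + 20 + 0 + 23 = 42
σ = (3, 1, 2, 0): (-1) + 20 + 19 + 2 = 40
σ = (3, 2, 0, 1): (-1) + 10 + 0 + 21 = 30
σ = (3, 2, 1, 0): (-1) + 10 + 29 + 2 = 40
Optimal value attained by: σ = (2, 1, 0, 3).
Answer: det⊕(A) = 18; verdict: NONSINGULAR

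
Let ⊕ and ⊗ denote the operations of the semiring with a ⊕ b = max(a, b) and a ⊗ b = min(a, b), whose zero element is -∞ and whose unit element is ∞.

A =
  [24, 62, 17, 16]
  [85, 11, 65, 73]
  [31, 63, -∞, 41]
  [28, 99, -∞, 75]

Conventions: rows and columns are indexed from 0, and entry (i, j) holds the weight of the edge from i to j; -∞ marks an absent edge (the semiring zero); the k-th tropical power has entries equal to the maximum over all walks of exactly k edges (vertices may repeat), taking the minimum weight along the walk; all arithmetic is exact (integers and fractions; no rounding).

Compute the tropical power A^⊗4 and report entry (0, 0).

A^⊗2:
  [62, 24, 62, 62]
  [31, 73, 17, 73]
  [63, 41, 63, 63]
  [85, 75, 65, 75]
A^⊗3:
  [31, 62, 24, 62]
  [73, 73, 65, 73]
  [41, 63, 41, 63]
  [75, 75, 65, 75]
A^⊗4:
  [62, 62, 62, 62]
  [73, 73, 65, 73]
  [63, 63, 63, 63]
  [75, 75, 65, 75]
Key observation: the optimum is the walk 0->1->3->1->0, with weight 62 min 73 min 99 min 85 = 62.
Optimal value attained by: walk 0->1->3->1->0.
Answer: (A^⊗4)[0][0] = 62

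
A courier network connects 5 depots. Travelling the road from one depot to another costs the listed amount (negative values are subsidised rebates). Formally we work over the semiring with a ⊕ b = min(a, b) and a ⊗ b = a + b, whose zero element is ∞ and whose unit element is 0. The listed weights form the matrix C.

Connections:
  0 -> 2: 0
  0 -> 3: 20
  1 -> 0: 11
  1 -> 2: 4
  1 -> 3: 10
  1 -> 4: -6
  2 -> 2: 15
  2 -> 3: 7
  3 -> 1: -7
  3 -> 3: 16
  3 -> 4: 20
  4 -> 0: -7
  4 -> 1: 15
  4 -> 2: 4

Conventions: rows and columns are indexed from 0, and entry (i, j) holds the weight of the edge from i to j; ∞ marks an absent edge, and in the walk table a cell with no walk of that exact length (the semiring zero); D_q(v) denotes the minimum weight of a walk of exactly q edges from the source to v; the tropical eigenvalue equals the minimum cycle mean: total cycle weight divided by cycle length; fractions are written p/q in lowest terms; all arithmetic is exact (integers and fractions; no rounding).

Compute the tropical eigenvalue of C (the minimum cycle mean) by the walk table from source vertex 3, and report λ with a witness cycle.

q=0: [∞, ∞, ∞, 0, ∞]
q=1: [∞, -7, ∞, 16, 20]
q=2: [4, 9, -3, 3, -13]
q=3: [-20, -4, -9, 4, 3]
q=4: [-4, -3, -20, -2, -10]
q=5: [-17, -9, -6, -13, -9]
Optimal cycle mean attained by: cycle 0->2->3->1->4->0, total 0 + 7 + (-7) + (-6) + (-7), length 5.
Answer: λ = -13/5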